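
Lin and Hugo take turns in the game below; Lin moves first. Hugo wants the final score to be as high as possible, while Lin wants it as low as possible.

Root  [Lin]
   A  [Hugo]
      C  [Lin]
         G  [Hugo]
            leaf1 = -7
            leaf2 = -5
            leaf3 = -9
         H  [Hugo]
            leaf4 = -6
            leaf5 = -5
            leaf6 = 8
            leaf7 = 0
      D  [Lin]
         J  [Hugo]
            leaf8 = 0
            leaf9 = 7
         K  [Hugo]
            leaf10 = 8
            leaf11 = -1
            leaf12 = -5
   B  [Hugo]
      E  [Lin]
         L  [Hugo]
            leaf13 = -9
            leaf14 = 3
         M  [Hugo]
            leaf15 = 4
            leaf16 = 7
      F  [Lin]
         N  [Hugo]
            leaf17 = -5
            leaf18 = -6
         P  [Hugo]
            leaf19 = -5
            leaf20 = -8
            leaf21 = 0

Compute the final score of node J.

J (Hugo): max(0, 7) = 7

7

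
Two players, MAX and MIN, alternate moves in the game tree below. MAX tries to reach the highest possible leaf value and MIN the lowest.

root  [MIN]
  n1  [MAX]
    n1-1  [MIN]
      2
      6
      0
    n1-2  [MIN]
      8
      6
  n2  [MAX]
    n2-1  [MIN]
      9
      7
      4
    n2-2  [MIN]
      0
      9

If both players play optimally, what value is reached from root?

n1-1 (MIN): min(2, 6, 0) = 0
n1-2 (MIN): min(8, 6) = 6
n1 (MAX): max(0, 6) = 6
n2-1 (MIN): min(9, 7, 4) = 4
n2-2 (MIN): min(0, 9) = 0
n2 (MAX): max(4, 0) = 4
root (MIN): min(6, 4) = 4

4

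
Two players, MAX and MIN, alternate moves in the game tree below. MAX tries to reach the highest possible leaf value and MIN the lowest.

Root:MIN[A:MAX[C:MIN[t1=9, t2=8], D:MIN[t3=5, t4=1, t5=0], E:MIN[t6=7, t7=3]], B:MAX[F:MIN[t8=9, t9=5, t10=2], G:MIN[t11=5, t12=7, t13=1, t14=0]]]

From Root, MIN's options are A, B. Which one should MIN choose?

B

C (MIN): min(9, 8) = 8
D (MIN): min(5, 1, 0) = 0
E (MIN): min(7, 3) = 3
A (MAX): max(8, 0, 3) = 8
F (MIN): min(9, 5, 2) = 2
G (MIN): min(5, 7, 1, 0) = 0
B (MAX): max(2, 0) = 2
Root (MIN): min(8, 2) = 2
MIN at Root wants the lowest of {A=8, B=2}, so chooses B.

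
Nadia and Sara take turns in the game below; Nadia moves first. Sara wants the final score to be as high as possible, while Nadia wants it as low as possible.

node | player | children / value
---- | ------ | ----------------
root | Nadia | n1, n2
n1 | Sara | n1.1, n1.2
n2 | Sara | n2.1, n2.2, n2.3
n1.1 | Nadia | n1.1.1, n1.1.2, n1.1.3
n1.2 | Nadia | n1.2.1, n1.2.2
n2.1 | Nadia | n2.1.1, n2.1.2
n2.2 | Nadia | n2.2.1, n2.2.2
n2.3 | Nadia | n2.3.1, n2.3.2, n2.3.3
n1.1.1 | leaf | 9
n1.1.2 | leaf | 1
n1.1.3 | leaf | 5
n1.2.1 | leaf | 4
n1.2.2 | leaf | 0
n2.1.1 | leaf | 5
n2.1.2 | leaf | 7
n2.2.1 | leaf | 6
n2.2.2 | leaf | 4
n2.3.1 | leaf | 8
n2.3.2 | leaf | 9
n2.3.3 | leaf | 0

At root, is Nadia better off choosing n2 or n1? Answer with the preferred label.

n1

n2.1 (Nadia): min(5, 7) = 5
n2.2 (Nadia): min(6, 4) = 4
n2.3 (Nadia): min(8, 9, 0) = 0
n2 (Sara): max(5, 4, 0) = 5
n1.1 (Nadia): min(9, 1, 5) = 1
n1.2 (Nadia): min(4, 0) = 0
n1 (Sara): max(1, 0) = 1
Nadia prefers the lower value; n2=5, n1=1. n1 is better since 1 < 5.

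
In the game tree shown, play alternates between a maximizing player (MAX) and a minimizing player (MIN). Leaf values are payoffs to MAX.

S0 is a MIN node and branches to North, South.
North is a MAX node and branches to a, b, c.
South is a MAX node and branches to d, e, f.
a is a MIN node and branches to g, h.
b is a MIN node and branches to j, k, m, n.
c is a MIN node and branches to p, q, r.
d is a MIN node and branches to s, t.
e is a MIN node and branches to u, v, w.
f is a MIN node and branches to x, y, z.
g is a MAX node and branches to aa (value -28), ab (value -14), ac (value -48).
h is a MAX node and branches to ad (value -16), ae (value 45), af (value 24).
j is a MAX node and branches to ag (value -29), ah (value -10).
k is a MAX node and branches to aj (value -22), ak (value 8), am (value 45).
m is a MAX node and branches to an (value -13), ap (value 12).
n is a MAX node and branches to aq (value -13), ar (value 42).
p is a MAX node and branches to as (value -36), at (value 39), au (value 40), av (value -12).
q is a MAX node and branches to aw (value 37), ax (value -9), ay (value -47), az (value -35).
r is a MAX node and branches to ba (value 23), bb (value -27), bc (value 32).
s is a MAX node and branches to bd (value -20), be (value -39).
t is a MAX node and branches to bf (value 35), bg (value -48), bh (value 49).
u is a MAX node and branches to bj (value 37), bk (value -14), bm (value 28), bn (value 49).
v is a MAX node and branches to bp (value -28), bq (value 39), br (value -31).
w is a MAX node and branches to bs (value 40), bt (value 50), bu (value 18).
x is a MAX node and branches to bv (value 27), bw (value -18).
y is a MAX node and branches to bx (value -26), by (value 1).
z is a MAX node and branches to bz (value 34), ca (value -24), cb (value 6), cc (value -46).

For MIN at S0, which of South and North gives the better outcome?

North

s (MAX): max(-20, -39) = -20
t (MAX): max(35, -48, 49) = 49
d (MIN): min(-20, 49) = -20
u (MAX): max(37, -14, 28, 49) = 49
v (MAX): max(-28, 39, -31) = 39
w (MAX): max(40, 50, 18) = 50
e (MIN): min(49, 39, 50) = 39
x (MAX): max(27, -18) = 27
y (MAX): max(-26, 1) = 1
z (MAX): max(34, -24, 6, -46) = 34
f (MIN): min(27, 1, 34) = 1
South (MAX): max(-20, 39, 1) = 39
g (MAX): max(-28, -14, -48) = -14
h (MAX): max(-16, 45, 24) = 45
a (MIN): min(-14, 45) = -14
j (MAX): max(-29, -10) = -10
k (MAX): max(-22, 8, 45) = 45
m (MAX): max(-13, 12) = 12
n (MAX): max(-13, 42) = 42
b (MIN): min(-10, 45, 12, 42) = -10
p (MAX): max(-36, 39, 40, -12) = 40
q (MAX): max(37, -9, -47, -35) = 37
r (MAX): max(23, -27, 32) = 32
c (MIN): min(40, 37, 32) = 32
North (MAX): max(-14, -10, 32) = 32
MIN prefers the lower value; South=39, North=32. North is better since 32 < 39.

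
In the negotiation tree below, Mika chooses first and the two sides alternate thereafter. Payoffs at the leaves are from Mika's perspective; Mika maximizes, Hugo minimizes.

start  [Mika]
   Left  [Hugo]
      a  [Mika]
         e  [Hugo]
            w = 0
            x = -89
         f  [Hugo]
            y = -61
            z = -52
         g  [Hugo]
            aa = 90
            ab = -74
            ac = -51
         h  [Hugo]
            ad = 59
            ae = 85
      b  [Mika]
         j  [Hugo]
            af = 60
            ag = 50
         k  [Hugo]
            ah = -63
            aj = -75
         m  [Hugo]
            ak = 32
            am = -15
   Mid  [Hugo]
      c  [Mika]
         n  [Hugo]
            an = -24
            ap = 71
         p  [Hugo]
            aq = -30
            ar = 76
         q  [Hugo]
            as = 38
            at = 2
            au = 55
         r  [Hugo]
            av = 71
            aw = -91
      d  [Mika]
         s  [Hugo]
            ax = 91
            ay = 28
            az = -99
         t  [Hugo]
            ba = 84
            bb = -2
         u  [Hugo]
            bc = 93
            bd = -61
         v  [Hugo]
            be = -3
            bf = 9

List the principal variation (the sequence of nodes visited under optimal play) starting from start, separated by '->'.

start -> Left -> b -> j -> ag

e (Hugo): min(0, -89) = -89
f (Hugo): min(-61, -52) = -61
g (Hugo): min(90, -74, -51) = -74
h (Hugo): min(59, 85) = 59
a (Mika): max(-89, -61, -74, 59) = 59
j (Hugo): min(60, 50) = 50
k (Hugo): min(-63, -75) = -75
m (Hugo): min(32, -15) = -15
b (Mika): max(50, -75, -15) = 50
Left (Hugo): min(59, 50) = 50
n (Hugo): min(-24, 71) = -24
p (Hugo): min(-30, 76) = -30
q (Hugo): min(38, 2, 55) = 2
r (Hugo): min(71, -91) = -91
c (Mika): max(-24, -30, 2, -91) = 2
s (Hugo): min(91, 28, -99) = -99
t (Hugo): min(84, -2) = -2
u (Hugo): min(93, -61) = -61
v (Hugo): min(-3, 9) = -3
d (Mika): max(-99, -2, -61, -3) = -2
Mid (Hugo): min(2, -2) = -2
start (Mika): max(50, -2) = 50
At start, Mika picks Left (highest: 50).
At Left, Hugo picks b (lowest: 50).
At b, Mika picks j (highest: 50).
At j, Hugo picks ag (lowest: 50).
Terminal value 50.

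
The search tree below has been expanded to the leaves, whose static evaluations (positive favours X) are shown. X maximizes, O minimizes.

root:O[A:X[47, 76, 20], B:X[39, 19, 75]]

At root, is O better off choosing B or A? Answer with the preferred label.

B (X): max(39, 19, 75) = 75
A (X): max(47, 76, 20) = 76
O prefers the lower value; B=75, A=76. B is better since 75 < 76.

B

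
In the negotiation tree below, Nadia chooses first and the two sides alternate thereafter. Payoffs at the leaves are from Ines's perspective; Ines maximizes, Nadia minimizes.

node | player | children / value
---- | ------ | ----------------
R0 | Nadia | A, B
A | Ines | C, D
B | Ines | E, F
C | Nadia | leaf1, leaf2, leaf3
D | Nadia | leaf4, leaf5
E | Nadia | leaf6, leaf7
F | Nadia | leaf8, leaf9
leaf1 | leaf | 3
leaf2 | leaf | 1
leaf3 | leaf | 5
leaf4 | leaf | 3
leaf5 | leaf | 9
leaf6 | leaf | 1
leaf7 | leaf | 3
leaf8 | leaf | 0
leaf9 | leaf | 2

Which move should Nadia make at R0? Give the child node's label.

C (Nadia): min(3, 1, 5) = 1
D (Nadia): min(3, 9) = 3
A (Ines): max(1, 3) = 3
E (Nadia): min(1, 3) = 1
F (Nadia): min(0, 2) = 0
B (Ines): max(1, 0) = 1
R0 (Nadia): min(3, 1) = 1
Nadia at R0 wants the lowest of {A=3, B=1}, so chooses B.

B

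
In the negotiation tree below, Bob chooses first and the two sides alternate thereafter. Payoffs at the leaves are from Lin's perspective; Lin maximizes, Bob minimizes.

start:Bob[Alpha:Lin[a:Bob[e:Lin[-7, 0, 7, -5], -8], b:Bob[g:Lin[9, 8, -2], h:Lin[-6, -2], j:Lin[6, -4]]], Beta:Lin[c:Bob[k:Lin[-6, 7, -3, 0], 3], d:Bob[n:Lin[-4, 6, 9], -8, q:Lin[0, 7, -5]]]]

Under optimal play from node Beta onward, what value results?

k (Lin): max(-6, 7, -3, 0) = 7
c (Bob): min(7, 3) = 3
n (Lin): max(-4, 6, 9) = 9
q (Lin): max(0, 7, -5) = 7
d (Bob): min(9, -8, 7) = -8
Beta (Lin): max(3, -8) = 3

3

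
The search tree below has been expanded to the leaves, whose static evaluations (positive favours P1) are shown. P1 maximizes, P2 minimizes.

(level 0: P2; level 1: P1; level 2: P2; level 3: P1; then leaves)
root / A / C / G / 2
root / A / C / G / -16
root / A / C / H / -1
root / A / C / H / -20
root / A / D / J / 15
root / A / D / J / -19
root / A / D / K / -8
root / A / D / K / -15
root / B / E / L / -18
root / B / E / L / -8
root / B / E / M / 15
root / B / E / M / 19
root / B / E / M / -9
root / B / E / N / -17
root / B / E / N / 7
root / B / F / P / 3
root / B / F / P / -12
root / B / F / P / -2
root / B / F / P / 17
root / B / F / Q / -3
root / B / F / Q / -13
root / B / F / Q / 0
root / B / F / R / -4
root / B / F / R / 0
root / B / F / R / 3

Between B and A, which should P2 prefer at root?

A

L (P1): max(-18, -8) = -8
M (P1): max(15, 19, -9) = 19
N (P1): max(-17, 7) = 7
E (P2): min(-8, 19, 7) = -8
P (P1): max(3, -12, -2, 17) = 17
Q (P1): max(-3, -13, 0) = 0
R (P1): max(-4, 0, 3) = 3
F (P2): min(17, 0, 3) = 0
B (P1): max(-8, 0) = 0
G (P1): max(2, -16) = 2
H (P1): max(-1, -20) = -1
C (P2): min(2, -1) = -1
J (P1): max(15, -19) = 15
K (P1): max(-8, -15) = -8
D (P2): min(15, -8) = -8
A (P1): max(-1, -8) = -1
P2 prefers the lower value; B=0, A=-1. A is better since -1 < 0.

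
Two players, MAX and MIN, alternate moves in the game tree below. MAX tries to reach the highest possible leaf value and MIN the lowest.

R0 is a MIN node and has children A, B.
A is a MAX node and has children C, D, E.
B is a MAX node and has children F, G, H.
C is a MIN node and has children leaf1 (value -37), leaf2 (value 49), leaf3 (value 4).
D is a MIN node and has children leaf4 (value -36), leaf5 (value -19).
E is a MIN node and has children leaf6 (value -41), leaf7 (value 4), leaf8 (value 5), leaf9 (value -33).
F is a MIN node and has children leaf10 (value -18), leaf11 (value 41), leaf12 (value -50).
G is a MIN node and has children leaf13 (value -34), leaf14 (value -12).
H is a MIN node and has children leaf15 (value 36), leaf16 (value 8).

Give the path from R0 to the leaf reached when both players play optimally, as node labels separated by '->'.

C (MIN): min(-37, 49, 4) = -37
D (MIN): min(-36, -19) = -36
E (MIN): min(-41, 4, 5, -33) = -41
A (MAX): max(-37, -36, -41) = -36
F (MIN): min(-18, 41, -50) = -50
G (MIN): min(-34, -12) = -34
H (MIN): min(36, 8) = 8
B (MAX): max(-50, -34, 8) = 8
R0 (MIN): min(-36, 8) = -36
At R0, MIN picks A (lowest: -36).
At A, MAX picks D (highest: -36).
At D, MIN picks leaf4 (lowest: -36).
Terminal value -36.

R0 -> A -> D -> leaf4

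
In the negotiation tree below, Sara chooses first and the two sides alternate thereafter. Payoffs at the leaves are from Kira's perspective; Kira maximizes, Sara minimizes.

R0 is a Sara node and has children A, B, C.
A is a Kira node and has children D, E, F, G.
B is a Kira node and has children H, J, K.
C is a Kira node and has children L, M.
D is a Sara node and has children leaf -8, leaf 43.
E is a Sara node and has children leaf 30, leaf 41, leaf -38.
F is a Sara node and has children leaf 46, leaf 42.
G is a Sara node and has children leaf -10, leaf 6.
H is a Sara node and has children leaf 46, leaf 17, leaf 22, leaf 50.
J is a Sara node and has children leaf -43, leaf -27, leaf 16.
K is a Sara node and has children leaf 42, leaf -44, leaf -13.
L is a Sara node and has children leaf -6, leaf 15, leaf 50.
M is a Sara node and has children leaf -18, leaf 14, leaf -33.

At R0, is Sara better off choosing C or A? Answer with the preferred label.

L (Sara): min(-6, 15, 50) = -6
M (Sara): min(-18, 14, -33) = -33
C (Kira): max(-6, -33) = -6
D (Sara): min(-8, 43) = -8
E (Sara): min(30, 41, -38) = -38
F (Sara): min(46, 42) = 42
G (Sara): min(-10, 6) = -10
A (Kira): max(-8, -38, 42, -10) = 42
Sara prefers the lower value; C=-6, A=42. C is better since -6 < 42.

C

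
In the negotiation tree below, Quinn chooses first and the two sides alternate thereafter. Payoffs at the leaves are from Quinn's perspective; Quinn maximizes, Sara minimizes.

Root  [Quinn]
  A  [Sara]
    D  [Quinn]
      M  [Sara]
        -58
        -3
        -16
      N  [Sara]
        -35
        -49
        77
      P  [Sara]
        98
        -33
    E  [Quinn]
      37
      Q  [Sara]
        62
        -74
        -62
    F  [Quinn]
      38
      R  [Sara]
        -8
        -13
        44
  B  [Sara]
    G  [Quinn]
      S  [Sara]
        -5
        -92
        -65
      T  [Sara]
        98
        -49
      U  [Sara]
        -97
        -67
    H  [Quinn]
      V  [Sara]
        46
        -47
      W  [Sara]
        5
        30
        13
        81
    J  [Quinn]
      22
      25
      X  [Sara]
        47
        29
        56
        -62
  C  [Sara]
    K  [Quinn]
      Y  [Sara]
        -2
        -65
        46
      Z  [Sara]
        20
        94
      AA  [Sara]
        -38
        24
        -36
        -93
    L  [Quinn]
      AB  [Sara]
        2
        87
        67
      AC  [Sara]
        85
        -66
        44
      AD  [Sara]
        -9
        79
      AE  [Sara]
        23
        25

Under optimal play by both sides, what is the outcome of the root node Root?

20

M (Sara): min(-58, -3, -16) = -58
N (Sara): min(-35, -49, 77) = -49
P (Sara): min(98, -33) = -33
D (Quinn): max(-58, -49, -33) = -33
Q (Sara): min(62, -74, -62) = -74
E (Quinn): max(37, -74) = 37
R (Sara): min(-8, -13, 44) = -13
F (Quinn): max(38, -13) = 38
A (Sara): min(-33, 37, 38) = -33
S (Sara): min(-5, -92, -65) = -92
T (Sara): min(98, -49) = -49
U (Sara): min(-97, -67) = -97
G (Quinn): max(-92, -49, -97) = -49
V (Sara): min(46, -47) = -47
W (Sara): min(5, 30, 13, 81) = 5
H (Quinn): max(-47, 5) = 5
X (Sara): min(47, 29, 56, -62) = -62
J (Quinn): max(22, 25, -62) = 25
B (Sara): min(-49, 5, 25) = -49
Y (Sara): min(-2, -65, 46) = -65
Z (Sara): min(20, 94) = 20
AA (Sara): min(-38, 24, -36, -93) = -93
K (Quinn): max(-65, 20, -93) = 20
AB (Sara): min(2, 87, 67) = 2
AC (Sara): min(85, -66, 44) = -66
AD (Sara): min(-9, 79) = -9
AE (Sara): min(23, 25) = 23
L (Quinn): max(2, -66, -9, 23) = 23
C (Sara): min(20, 23) = 20
Root (Quinn): max(-33, -49, 20) = 20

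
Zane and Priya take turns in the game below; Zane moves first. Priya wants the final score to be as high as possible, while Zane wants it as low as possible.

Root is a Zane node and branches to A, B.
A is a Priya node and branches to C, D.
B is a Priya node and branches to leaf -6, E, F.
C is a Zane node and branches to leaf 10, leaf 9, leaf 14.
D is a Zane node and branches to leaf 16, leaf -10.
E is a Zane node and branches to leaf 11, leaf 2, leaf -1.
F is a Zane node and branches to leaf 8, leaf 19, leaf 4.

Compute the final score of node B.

E (Zane): min(11, 2, -1) = -1
F (Zane): min(8, 19, 4) = 4
B (Priya): max(-6, -1, 4) = 4

4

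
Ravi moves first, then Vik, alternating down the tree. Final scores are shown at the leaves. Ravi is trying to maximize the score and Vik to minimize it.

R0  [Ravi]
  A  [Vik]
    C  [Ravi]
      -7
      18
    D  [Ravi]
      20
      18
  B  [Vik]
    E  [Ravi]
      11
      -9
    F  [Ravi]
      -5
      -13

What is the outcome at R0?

C (Ravi): max(-7, 18) = 18
D (Ravi): max(20, 18) = 20
A (Vik): min(18, 20) = 18
E (Ravi): max(11, -9) = 11
F (Ravi): max(-5, -13) = -5
B (Vik): min(11, -5) = -5
R0 (Ravi): max(18, -5) = 18

18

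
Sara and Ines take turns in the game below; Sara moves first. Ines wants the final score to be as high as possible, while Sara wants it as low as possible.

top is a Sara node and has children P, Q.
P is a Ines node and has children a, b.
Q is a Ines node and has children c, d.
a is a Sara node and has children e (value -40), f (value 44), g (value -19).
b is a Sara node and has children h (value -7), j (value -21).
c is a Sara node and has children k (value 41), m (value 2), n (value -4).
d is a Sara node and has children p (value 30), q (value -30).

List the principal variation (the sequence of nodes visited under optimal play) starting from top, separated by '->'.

a (Sara): min(-40, 44, -19) = -40
b (Sara): min(-7, -21) = -21
P (Ines): max(-40, -21) = -21
c (Sara): min(41, 2, -4) = -4
d (Sara): min(30, -30) = -30
Q (Ines): max(-4, -30) = -4
top (Sara): min(-21, -4) = -21
At top, Sara picks P (lowest: -21).
At P, Ines picks b (highest: -21).
At b, Sara picks j (lowest: -21).
Terminal value -21.

top -> P -> b -> j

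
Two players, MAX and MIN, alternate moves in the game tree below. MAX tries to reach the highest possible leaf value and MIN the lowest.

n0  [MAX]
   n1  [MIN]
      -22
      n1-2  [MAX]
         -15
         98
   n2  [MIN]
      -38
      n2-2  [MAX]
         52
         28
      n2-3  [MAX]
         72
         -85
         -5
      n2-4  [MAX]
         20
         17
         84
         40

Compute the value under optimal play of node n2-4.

n2-4 (MAX): max(20, 17, 84, 40) = 84

84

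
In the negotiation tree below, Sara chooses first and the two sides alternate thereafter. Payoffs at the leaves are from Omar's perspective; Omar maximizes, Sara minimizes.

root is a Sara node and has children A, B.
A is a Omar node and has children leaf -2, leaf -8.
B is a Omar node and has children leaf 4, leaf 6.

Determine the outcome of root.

-2

A (Omar): max(-2, -8) = -2
B (Omar): max(4, 6) = 6
root (Sara): min(-2, 6) = -2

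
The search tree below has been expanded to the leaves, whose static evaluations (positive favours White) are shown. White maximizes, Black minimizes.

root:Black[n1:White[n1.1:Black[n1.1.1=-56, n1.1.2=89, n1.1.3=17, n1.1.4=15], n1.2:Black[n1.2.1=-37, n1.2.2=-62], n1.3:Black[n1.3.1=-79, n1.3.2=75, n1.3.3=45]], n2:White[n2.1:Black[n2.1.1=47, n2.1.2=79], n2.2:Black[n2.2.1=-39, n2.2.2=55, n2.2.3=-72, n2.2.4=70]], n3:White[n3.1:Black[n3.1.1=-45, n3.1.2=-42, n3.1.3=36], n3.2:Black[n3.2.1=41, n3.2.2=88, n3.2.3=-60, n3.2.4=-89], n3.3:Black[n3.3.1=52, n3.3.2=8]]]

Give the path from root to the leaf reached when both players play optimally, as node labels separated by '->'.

root -> n1 -> n1.1 -> n1.1.1

n1.1 (Black): min(-56, 89, 17, 15) = -56
n1.2 (Black): min(-37, -62) = -62
n1.3 (Black): min(-79, 75, 45) = -79
n1 (White): max(-56, -62, -79) = -56
n2.1 (Black): min(47, 79) = 47
n2.2 (Black): min(-39, 55, -72, 70) = -72
n2 (White): max(47, -72) = 47
n3.1 (Black): min(-45, -42, 36) = -45
n3.2 (Black): min(41, 88, -60, -89) = -89
n3.3 (Black): min(52, 8) = 8
n3 (White): max(-45, -89, 8) = 8
root (Black): min(-56, 47, 8) = -56
At root, Black picks n1 (lowest: -56).
At n1, White picks n1.1 (highest: -56).
At n1.1, Black picks n1.1.1 (lowest: -56).
Terminal value -56.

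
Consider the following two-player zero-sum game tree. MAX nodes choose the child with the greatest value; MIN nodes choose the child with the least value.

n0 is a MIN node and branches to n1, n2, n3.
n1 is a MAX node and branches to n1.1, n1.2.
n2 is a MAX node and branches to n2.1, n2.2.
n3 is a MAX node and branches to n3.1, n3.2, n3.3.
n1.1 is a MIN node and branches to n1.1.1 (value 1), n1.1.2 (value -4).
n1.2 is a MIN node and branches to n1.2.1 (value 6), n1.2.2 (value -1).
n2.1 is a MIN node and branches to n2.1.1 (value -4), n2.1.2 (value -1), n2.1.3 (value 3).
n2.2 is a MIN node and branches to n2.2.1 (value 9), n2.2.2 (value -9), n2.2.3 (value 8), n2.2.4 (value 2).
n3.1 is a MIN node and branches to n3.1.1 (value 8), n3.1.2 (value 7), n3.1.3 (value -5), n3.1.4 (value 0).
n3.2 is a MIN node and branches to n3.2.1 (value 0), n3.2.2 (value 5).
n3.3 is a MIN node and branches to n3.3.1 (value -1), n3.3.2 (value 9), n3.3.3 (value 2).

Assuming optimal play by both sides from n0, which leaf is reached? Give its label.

n2.1.1

n1.1 (MIN): min(1, -4) = -4
n1.2 (MIN): min(6, -1) = -1
n1 (MAX): max(-4, -1) = -1
n2.1 (MIN): min(-4, -1, 3) = -4
n2.2 (MIN): min(9, -9, 8, 2) = -9
n2 (MAX): max(-4, -9) = -4
n3.1 (MIN): min(8, 7, -5, 0) = -5
n3.2 (MIN): min(0, 5) = 0
n3.3 (MIN): min(-1, 9, 2) = -1
n3 (MAX): max(-5, 0, -1) = 0
n0 (MIN): min(-1, -4, 0) = -4
At n0, MIN picks n2 (lowest: -4).
At n2, MAX picks n2.1 (highest: -4).
At n2.1, MIN picks n2.1.1 (lowest: -4).
Terminal value -4.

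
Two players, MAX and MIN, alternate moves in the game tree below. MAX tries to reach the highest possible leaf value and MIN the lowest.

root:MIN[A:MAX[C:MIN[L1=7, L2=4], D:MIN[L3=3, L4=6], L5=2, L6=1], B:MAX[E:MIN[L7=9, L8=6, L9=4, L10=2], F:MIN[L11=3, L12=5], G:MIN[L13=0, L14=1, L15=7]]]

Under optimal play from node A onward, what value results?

4

C (MIN): min(7, 4) = 4
D (MIN): min(3, 6) = 3
A (MAX): max(4, 3, 2, 1) = 4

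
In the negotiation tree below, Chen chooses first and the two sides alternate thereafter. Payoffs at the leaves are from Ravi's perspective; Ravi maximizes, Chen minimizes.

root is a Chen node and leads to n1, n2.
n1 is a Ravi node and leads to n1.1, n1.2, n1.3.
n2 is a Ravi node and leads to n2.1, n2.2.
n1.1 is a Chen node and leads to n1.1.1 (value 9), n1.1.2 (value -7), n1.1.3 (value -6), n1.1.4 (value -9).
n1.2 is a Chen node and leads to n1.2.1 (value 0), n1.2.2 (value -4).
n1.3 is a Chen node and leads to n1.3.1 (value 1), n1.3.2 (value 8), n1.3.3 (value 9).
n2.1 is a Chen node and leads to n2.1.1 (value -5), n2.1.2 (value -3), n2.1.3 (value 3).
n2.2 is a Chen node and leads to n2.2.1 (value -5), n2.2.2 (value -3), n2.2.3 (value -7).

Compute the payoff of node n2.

-5

n2.1 (Chen): min(-5, -3, 3) = -5
n2.2 (Chen): min(-5, -3, -7) = -7
n2 (Ravi): max(-5, -7) = -5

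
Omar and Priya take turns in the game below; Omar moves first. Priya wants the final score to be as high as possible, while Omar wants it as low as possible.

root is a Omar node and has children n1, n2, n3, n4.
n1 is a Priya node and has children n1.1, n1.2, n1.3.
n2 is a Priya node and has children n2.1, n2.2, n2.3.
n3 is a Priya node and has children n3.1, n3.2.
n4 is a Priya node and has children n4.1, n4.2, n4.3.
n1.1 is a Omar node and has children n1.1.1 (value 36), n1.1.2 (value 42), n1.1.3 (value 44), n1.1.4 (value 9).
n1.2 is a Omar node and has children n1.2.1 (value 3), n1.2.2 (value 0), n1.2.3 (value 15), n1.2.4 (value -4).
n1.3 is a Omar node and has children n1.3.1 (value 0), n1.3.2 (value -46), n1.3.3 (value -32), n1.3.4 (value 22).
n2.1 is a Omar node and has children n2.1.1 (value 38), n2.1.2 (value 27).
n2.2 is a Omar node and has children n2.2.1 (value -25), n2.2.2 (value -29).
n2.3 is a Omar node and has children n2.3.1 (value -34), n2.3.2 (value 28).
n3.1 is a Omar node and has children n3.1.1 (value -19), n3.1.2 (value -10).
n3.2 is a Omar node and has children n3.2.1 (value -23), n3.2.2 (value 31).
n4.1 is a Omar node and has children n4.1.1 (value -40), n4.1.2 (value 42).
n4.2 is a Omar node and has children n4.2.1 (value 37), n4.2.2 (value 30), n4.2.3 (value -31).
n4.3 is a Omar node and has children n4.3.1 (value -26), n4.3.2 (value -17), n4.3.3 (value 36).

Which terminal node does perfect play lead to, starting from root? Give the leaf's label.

n4.3.1

n1.1 (Omar): min(36, 42, 44, 9) = 9
n1.2 (Omar): min(3, 0, 15, -4) = -4
n1.3 (Omar): min(0, -46, -32, 22) = -46
n1 (Priya): max(9, -4, -46) = 9
n2.1 (Omar): min(38, 27) = 27
n2.2 (Omar): min(-25, -29) = -29
n2.3 (Omar): min(-34, 28) = -34
n2 (Priya): max(27, -29, -34) = 27
n3.1 (Omar): min(-19, -10) = -19
n3.2 (Omar): min(-23, 31) = -23
n3 (Priya): max(-19, -23) = -19
n4.1 (Omar): min(-40, 42) = -40
n4.2 (Omar): min(37, 30, -31) = -31
n4.3 (Omar): min(-26, -17, 36) = -26
n4 (Priya): max(-40, -31, -26) = -26
root (Omar): min(9, 27, -19, -26) = -26
At root, Omar picks n4 (lowest: -26).
At n4, Priya picks n4.3 (highest: -26).
At n4.3, Omar picks n4.3.1 (lowest: -26).
Terminal value -26.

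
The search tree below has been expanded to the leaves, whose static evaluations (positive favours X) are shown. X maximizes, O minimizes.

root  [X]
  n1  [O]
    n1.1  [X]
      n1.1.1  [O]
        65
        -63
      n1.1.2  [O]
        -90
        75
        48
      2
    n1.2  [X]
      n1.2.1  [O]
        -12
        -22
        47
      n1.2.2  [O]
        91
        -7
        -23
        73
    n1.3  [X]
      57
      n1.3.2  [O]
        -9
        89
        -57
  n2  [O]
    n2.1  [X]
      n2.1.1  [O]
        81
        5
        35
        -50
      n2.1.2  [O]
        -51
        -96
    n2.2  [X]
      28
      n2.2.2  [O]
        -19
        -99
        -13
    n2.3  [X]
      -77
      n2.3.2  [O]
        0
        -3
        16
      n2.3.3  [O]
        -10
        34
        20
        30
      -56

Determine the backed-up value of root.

-22

n1.1.1 (O): min(65, -63) = -63
n1.1.2 (O): min(-90, 75, 48) = -90
n1.1 (X): max(-63, -90, 2) = 2
n1.2.1 (O): min(-12, -22, 47) = -22
n1.2.2 (O): min(91, -7, -23, 73) = -23
n1.2 (X): max(-22, -23) = -22
n1.3.2 (O): min(-9, 89, -57) = -57
n1.3 (X): max(57, -57) = 57
n1 (O): min(2, -22, 57) = -22
n2.1.1 (O): min(81, 5, 35, -50) = -50
n2.1.2 (O): min(-51, -96) = -96
n2.1 (X): max(-50, -96) = -50
n2.2.2 (O): min(-19, -99, -13) = -99
n2.2 (X): max(28, -99) = 28
n2.3.2 (O): min(0, -3, 16) = -3
n2.3.3 (O): min(-10, 34, 20, 30) = -10
n2.3 (X): max(-77, -3, -10, -56) = -3
n2 (O): min(-50, 28, -3) = -50
root (X): max(-22, -50) = -22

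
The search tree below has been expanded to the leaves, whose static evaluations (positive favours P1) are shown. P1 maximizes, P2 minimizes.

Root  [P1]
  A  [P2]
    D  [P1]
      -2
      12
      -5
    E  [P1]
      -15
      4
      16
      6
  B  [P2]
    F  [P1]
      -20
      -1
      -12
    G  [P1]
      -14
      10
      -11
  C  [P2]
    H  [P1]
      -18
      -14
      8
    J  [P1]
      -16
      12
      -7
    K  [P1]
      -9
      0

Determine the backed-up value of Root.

12

D (P1): max(-2, 12, -5) = 12
E (P1): max(-15, 4, 16, 6) = 16
A (P2): min(12, 16) = 12
F (P1): max(-20, -1, -12) = -1
G (P1): max(-14, 10, -11) = 10
B (P2): min(-1, 10) = -1
H (P1): max(-18, -14, 8) = 8
J (P1): max(-16, 12, -7) = 12
K (P1): max(-9, 0) = 0
C (P2): min(8, 12, 0) = 0
Root (P1): max(12, -1, 0) = 12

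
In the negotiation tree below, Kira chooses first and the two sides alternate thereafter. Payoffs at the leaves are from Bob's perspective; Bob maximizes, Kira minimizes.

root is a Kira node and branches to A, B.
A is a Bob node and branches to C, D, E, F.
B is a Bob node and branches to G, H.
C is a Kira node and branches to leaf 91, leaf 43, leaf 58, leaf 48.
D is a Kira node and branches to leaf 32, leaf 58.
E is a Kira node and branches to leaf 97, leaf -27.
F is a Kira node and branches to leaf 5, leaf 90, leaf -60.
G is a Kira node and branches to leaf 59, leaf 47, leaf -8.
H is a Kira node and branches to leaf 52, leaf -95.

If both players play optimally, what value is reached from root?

C (Kira): min(91, 43, 58, 48) = 43
D (Kira): min(32, 58) = 32
E (Kira): min(97, -27) = -27
F (Kira): min(5, 90, -60) = -60
A (Bob): max(43, 32, -27, -60) = 43
G (Kira): min(59, 47, -8) = -8
H (Kira): min(52, -95) = -95
B (Bob): max(-8, -95) = -8
root (Kira): min(43, -8) = -8

-8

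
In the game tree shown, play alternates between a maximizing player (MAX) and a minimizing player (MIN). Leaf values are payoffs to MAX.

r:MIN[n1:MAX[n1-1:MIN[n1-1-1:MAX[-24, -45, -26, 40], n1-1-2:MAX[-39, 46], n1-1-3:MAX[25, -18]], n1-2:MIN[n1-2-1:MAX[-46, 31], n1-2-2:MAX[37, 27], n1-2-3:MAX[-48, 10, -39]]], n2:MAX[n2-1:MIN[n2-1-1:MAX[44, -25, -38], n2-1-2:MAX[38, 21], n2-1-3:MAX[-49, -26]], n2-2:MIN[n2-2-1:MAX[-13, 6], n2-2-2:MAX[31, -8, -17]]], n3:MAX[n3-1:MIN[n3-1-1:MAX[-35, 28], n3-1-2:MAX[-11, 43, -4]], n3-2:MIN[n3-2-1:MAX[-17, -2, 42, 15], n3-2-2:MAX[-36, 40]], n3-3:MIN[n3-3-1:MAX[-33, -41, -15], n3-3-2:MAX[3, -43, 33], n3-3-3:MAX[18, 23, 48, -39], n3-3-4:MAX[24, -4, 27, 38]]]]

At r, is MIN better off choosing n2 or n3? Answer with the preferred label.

n2

n2-1-1 (MAX): max(44, -25, -38) = 44
n2-1-2 (MAX): max(38, 21) = 38
n2-1-3 (MAX): max(-49, -26) = -26
n2-1 (MIN): min(44, 38, -26) = -26
n2-2-1 (MAX): max(-13, 6) = 6
n2-2-2 (MAX): max(31, -8, -17) = 31
n2-2 (MIN): min(6, 31) = 6
n2 (MAX): max(-26, 6) = 6
n3-1-1 (MAX): max(-35, 28) = 28
n3-1-2 (MAX): max(-11, 43, -4) = 43
n3-1 (MIN): min(28, 43) = 28
n3-2-1 (MAX): max(-17, -2, 42, 15) = 42
n3-2-2 (MAX): max(-36, 40) = 40
n3-2 (MIN): min(42, 40) = 40
n3-3-1 (MAX): max(-33, -41, -15) = -15
n3-3-2 (MAX): max(3, -43, 33) = 33
n3-3-3 (MAX): max(18, 23, 48, -39) = 48
n3-3-4 (MAX): max(24, -4, 27, 38) = 38
n3-3 (MIN): min(-15, 33, 48, 38) = -15
n3 (MAX): max(28, 40, -15) = 40
MIN prefers the lower value; n2=6, n3=40. n2 is better since 6 < 40.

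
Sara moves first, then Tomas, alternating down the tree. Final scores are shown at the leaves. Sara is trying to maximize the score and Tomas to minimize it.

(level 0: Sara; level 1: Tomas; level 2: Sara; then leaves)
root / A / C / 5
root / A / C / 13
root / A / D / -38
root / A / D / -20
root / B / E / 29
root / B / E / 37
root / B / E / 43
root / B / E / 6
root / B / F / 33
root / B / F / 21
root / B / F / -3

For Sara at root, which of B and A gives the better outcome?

E (Sara): max(29, 37, 43, 6) = 43
F (Sara): max(33, 21, -3) = 33
B (Tomas): min(43, 33) = 33
C (Sara): max(5, 13) = 13
D (Sara): max(-38, -20) = -20
A (Tomas): min(13, -20) = -20
Sara prefers the higher value; B=33, A=-20. B is better since 33 > -20.

B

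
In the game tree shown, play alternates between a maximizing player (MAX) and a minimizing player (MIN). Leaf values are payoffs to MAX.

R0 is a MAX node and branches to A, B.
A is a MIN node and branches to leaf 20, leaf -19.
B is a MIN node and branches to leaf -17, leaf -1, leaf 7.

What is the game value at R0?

-17

A (MIN): min(20, -19) = -19
B (MIN): min(-17, -1, 7) = -17
R0 (MAX): max(-19, -17) = -17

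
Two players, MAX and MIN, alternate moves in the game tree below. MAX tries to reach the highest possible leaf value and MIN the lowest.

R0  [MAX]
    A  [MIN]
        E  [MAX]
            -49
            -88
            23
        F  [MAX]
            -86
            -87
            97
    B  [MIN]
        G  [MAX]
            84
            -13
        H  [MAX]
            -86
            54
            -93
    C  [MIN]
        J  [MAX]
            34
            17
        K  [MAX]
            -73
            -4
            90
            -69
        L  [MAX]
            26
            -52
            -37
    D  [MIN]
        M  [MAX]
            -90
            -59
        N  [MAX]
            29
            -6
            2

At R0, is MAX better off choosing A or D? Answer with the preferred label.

A

E (MAX): max(-49, -88, 23) = 23
F (MAX): max(-86, -87, 97) = 97
A (MIN): min(23, 97) = 23
M (MAX): max(-90, -59) = -59
N (MAX): max(29, -6, 2) = 29
D (MIN): min(-59, 29) = -59
MAX prefers the higher value; A=23, D=-59. A is better since 23 > -59.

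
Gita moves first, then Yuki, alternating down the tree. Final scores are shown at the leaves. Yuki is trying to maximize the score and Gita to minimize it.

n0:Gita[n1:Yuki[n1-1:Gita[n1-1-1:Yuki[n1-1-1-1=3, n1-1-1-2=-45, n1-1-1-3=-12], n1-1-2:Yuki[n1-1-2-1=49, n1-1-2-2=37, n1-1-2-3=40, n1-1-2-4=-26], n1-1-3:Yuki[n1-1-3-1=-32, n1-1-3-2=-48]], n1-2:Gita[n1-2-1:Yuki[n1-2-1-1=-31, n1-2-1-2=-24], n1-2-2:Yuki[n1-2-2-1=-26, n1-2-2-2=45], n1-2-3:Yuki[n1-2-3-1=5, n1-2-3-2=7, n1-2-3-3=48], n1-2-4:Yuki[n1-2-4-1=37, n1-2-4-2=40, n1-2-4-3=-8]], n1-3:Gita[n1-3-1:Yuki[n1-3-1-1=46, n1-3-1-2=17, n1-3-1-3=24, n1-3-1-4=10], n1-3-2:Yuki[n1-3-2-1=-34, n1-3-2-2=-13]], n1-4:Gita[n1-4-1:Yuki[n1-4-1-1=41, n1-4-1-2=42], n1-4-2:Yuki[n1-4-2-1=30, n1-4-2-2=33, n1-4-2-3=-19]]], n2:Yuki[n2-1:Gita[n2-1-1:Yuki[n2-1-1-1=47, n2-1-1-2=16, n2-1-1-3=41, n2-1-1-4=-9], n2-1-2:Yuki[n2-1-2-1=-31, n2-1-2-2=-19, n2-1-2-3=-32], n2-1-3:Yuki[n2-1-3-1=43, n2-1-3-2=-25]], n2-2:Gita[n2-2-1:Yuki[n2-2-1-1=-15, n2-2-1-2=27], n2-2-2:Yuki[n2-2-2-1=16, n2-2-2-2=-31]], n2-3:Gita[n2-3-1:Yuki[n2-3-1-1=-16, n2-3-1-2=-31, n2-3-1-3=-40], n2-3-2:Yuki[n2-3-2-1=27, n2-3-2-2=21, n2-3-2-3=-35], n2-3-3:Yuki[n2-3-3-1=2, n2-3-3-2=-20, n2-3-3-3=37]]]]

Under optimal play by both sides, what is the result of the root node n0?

n1-1-1 (Yuki): max(3, -45, -12) = 3
n1-1-2 (Yuki): max(49, 37, 40, -26) = 49
n1-1-3 (Yuki): max(-32, -48) = -32
n1-1 (Gita): min(3, 49, -32) = -32
n1-2-1 (Yuki): max(-31, -24) = -24
n1-2-2 (Yuki): max(-26, 45) = 45
n1-2-3 (Yuki): max(5, 7, 48) = 48
n1-2-4 (Yuki): max(37, 40, -8) = 40
n1-2 (Gita): min(-24, 45, 48, 40) = -24
n1-3-1 (Yuki): max(46, 17, 24, 10) = 46
n1-3-2 (Yuki): max(-34, -13) = -13
n1-3 (Gita): min(46, -13) = -13
n1-4-1 (Yuki): max(41, 42) = 42
n1-4-2 (Yuki): max(30, 33, -19) = 33
n1-4 (Gita): min(42, 33) = 33
n1 (Yuki): max(-32, -24, -13, 33) = 33
n2-1-1 (Yuki): max(47, 16, 41, -9) = 47
n2-1-2 (Yuki): max(-31, -19, -32) = -19
n2-1-3 (Yuki): max(43, -25) = 43
n2-1 (Gita): min(47, -19, 43) = -19
n2-2-1 (Yuki): max(-15, 27) = 27
n2-2-2 (Yuki): max(16, -31) = 16
n2-2 (Gita): min(27, 16) = 16
n2-3-1 (Yuki): max(-16, -31, -40) = -16
n2-3-2 (Yuki): max(27, 21, -35) = 27
n2-3-3 (Yuki): max(2, -20, 37) = 37
n2-3 (Gita): min(-16, 27, 37) = -16
n2 (Yuki): max(-19, 16, -16) = 16
n0 (Gita): min(33, 16) = 16

16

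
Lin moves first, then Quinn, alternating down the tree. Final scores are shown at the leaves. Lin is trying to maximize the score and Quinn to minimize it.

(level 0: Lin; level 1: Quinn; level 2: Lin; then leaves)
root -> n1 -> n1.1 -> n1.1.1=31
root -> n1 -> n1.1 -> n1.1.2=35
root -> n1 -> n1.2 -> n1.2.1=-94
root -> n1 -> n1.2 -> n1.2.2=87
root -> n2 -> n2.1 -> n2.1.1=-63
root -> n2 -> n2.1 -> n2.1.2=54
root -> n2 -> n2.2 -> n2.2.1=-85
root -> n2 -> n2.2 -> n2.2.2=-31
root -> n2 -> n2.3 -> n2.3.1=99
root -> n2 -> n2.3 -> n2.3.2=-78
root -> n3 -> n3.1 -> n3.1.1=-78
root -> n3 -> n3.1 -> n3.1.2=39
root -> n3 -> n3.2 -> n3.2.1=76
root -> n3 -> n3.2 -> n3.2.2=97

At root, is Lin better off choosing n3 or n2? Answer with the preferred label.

n3.1 (Lin): max(-78, 39) = 39
n3.2 (Lin): max(76, 97) = 97
n3 (Quinn): min(39, 97) = 39
n2.1 (Lin): max(-63, 54) = 54
n2.2 (Lin): max(-85, -31) = -31
n2.3 (Lin): max(99, -78) = 99
n2 (Quinn): min(54, -31, 99) = -31
Lin prefers the higher value; n3=39, n2=-31. n3 is better since 39 > -31.

n3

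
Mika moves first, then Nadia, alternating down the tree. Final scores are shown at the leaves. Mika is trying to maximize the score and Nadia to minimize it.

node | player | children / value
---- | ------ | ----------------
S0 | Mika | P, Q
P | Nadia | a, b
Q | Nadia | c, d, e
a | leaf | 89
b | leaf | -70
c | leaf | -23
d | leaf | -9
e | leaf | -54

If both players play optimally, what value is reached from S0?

P (Nadia): min(89, -70) = -70
Q (Nadia): min(-23, -9, -54) = -54
S0 (Mika): max(-70, -54) = -54

-54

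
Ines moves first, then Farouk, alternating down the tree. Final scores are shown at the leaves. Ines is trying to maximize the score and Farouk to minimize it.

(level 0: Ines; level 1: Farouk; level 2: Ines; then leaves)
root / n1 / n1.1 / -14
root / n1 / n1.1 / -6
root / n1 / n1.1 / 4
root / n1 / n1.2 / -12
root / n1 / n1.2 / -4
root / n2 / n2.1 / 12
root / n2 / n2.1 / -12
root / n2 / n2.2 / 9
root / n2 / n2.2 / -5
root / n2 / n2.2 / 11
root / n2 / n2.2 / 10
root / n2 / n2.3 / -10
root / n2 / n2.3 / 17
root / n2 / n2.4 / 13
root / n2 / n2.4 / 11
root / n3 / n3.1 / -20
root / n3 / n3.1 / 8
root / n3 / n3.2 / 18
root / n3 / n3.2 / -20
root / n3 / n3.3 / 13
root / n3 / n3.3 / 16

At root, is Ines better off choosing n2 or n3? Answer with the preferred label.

n2

n2.1 (Ines): max(12, -12) = 12
n2.2 (Ines): max(9, -5, 11, 10) = 11
n2.3 (Ines): max(-10, 17) = 17
n2.4 (Ines): max(13, 11) = 13
n2 (Farouk): min(12, 11, 17, 13) = 11
n3.1 (Ines): max(-20, 8) = 8
n3.2 (Ines): max(18, -20) = 18
n3.3 (Ines): max(13, 16) = 16
n3 (Farouk): min(8, 18, 16) = 8
Ines prefers the higher value; n2=11, n3=8. n2 is better since 11 > 8.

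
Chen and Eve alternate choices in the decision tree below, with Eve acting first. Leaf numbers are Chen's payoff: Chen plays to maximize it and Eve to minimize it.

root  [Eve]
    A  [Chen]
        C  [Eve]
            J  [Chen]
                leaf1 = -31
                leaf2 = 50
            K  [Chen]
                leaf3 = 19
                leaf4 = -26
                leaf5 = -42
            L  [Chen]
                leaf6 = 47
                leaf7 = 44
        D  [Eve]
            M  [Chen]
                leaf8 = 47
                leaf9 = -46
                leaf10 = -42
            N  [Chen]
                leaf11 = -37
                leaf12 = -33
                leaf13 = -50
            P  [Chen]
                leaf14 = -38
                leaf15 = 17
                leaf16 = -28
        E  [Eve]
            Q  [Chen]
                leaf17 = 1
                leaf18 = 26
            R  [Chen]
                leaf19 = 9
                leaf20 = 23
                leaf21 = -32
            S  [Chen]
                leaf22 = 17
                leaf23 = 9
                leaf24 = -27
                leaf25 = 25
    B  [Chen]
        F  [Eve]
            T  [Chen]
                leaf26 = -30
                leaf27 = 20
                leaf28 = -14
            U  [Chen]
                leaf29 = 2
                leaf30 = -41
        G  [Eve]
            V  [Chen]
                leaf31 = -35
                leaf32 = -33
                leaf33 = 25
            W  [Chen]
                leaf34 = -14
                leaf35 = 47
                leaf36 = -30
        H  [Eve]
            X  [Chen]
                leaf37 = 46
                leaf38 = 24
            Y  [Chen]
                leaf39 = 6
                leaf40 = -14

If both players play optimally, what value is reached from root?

J (Chen): max(-31, 50) = 50
K (Chen): max(19, -26, -42) = 19
L (Chen): max(47, 44) = 47
C (Eve): min(50, 19, 47) = 19
M (Chen): max(47, -46, -42) = 47
N (Chen): max(-37, -33, -50) = -33
P (Chen): max(-38, 17, -28) = 17
D (Eve): min(47, -33, 17) = -33
Q (Chen): max(1, 26) = 26
R (Chen): max(9, 23, -32) = 23
S (Chen): max(17, 9, -27, 25) = 25
E (Eve): min(26, 23, 25) = 23
A (Chen): max(19, -33, 23) = 23
T (Chen): max(-30, 20, -14) = 20
U (Chen): max(2, -41) = 2
F (Eve): min(20, 2) = 2
V (Chen): max(-35, -33, 25) = 25
W (Chen): max(-14, 47, -30) = 47
G (Eve): min(25, 47) = 25
X (Chen): max(46, 24) = 46
Y (Chen): max(6, -14) = 6
H (Eve): min(46, 6) = 6
B (Chen): max(2, 25, 6) = 25
root (Eve): min(23, 25) = 23

23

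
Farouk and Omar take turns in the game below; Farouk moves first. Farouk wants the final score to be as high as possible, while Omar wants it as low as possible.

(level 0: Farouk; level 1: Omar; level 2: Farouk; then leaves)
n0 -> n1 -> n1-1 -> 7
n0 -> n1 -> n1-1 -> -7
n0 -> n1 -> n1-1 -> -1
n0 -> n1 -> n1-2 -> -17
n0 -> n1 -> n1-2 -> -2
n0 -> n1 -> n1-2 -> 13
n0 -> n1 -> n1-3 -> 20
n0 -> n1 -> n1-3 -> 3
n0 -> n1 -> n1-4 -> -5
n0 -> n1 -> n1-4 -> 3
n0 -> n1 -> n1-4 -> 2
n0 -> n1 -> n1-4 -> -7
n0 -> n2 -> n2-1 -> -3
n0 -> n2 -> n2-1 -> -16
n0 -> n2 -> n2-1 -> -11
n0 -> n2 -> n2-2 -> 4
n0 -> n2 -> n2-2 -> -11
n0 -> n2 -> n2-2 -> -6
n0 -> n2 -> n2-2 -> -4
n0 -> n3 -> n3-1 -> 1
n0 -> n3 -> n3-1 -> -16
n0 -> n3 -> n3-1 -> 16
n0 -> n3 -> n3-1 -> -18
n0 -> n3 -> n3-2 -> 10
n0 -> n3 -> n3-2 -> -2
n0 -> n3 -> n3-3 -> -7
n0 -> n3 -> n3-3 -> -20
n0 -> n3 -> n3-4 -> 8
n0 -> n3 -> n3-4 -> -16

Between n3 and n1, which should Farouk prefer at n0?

n1

n3-1 (Farouk): max(1, -16, 16, -18) = 16
n3-2 (Farouk): max(10, -2) = 10
n3-3 (Farouk): max(-7, -20) = -7
n3-4 (Farouk): max(8, -16) = 8
n3 (Omar): min(16, 10, -7, 8) = -7
n1-1 (Farouk): max(7, -7, -1) = 7
n1-2 (Farouk): max(-17, -2, 13) = 13
n1-3 (Farouk): max(20, 3) = 20
n1-4 (Farouk): max(-5, 3, 2, -7) = 3
n1 (Omar): min(7, 13, 20, 3) = 3
Farouk prefers the higher value; n3=-7, n1=3. n1 is better since 3 > -7.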